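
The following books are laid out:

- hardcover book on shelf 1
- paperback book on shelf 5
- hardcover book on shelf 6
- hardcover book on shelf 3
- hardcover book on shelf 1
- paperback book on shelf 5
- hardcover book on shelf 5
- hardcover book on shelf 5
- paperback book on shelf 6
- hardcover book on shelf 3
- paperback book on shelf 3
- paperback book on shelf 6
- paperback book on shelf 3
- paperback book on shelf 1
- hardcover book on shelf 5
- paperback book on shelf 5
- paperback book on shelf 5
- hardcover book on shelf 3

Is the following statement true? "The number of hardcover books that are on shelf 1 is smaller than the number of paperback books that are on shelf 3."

|hardcover books on shelf 1| = 2.
|paperback books on shelf 3| = 2.
The claim requires 2 < 2, which does not hold.

False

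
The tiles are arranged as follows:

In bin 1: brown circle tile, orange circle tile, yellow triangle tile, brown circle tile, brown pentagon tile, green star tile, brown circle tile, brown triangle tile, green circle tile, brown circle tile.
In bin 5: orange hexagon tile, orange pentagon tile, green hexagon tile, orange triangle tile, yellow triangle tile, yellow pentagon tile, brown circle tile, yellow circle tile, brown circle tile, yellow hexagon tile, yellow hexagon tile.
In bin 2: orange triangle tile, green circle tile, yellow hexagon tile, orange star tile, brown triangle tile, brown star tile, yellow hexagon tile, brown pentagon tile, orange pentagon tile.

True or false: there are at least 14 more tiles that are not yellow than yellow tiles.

There are 22 tiles that are not yellow.
There are 8 yellow tiles.
The claim requires 22 − 8 = 14 ≥ 14, which holds.

True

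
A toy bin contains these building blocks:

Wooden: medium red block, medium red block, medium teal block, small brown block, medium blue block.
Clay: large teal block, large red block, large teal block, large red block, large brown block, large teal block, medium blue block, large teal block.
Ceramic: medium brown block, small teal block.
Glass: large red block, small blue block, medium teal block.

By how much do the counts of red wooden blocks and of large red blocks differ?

1

red wooden blocks: 2. large red blocks: 3.
|2 − 3| = 3 − 2 = 1.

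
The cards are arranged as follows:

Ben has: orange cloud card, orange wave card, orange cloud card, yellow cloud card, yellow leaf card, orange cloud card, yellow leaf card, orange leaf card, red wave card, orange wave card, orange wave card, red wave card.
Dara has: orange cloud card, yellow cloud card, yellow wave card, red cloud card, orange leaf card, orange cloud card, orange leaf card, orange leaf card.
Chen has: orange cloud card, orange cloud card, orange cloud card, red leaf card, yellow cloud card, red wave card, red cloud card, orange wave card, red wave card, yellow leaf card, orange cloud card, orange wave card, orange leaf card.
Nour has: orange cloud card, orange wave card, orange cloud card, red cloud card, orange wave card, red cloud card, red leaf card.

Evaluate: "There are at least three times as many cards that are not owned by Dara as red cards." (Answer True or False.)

True

cards that are not owned by Dara: 32.
red cards: 10.
The claim requires 32 ≥ 3 × 10 = 30, which holds.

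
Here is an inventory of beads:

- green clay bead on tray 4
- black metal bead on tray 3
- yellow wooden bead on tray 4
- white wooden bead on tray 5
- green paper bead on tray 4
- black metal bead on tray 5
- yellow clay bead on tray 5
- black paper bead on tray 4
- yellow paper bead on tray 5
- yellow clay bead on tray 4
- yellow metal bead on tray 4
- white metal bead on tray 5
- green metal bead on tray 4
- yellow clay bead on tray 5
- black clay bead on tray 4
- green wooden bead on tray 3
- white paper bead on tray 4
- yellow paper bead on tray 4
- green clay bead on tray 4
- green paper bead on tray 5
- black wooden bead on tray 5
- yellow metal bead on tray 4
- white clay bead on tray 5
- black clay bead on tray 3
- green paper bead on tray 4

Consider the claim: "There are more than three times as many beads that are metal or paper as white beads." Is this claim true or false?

|beads that are metal or paper| = 13.
|white beads| = 4.
The claim requires 13 > 3 × 4 = 12, which holds.

True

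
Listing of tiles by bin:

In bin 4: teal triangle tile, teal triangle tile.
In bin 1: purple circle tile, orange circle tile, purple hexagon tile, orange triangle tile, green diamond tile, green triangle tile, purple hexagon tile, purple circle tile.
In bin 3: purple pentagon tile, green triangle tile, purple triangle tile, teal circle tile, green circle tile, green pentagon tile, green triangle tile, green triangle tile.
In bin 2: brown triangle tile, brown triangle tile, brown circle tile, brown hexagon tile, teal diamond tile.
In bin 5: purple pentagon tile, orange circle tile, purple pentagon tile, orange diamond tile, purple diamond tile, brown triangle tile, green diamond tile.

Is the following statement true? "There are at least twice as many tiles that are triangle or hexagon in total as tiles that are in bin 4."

There are 14 tiles that are triangle or hexagon.
There are 2 tiles in bin 4.
The claim requires 14 ≥ 2 × 2 = 4, which holds.

True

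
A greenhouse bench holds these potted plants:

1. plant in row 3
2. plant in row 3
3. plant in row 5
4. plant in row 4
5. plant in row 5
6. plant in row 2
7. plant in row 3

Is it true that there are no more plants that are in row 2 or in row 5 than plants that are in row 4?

False

|plants in row 2 or in row 5| = 3.
|plants in row 4| = 1.
The claim requires 3 ≤ 1, which does not hold.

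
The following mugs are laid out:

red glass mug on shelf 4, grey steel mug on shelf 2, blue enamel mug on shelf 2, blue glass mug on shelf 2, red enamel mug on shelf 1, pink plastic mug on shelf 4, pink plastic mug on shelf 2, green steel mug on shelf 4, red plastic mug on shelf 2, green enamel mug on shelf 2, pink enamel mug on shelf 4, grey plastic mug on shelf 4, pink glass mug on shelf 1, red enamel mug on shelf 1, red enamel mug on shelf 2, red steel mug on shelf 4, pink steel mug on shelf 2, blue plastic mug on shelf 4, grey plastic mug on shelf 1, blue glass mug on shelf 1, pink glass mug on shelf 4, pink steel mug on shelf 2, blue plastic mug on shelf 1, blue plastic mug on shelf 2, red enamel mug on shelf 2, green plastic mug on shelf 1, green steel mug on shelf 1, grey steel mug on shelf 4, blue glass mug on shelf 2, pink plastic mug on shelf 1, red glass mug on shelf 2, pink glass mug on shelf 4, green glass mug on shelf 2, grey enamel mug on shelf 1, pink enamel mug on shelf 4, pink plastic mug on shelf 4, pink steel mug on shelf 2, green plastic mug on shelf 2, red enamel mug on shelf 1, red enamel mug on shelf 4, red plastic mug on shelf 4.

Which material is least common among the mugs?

Counts by material: plastic 13, enamel 11, glass 9, steel 8.
The minimum is 8, held uniquely by steel.

steel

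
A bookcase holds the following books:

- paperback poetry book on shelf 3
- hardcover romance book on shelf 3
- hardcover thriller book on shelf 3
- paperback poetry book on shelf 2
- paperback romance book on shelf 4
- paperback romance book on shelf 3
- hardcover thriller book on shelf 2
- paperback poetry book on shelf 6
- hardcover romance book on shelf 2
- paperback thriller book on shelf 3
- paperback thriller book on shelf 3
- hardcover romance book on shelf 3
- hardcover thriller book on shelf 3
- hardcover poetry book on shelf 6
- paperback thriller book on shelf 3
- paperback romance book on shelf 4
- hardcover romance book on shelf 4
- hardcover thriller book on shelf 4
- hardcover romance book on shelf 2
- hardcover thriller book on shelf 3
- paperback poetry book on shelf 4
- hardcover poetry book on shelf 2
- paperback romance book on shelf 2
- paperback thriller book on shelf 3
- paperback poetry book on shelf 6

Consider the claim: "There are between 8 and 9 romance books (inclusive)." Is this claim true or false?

True

romance books: 9.
The claim requires 8 ≤ 9 ≤ 9, which holds.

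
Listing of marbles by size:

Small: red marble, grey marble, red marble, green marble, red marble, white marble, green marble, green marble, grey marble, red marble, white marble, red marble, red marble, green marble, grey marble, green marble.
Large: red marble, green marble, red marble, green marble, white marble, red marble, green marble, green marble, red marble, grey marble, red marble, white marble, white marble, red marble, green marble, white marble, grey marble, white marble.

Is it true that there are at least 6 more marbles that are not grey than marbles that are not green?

False

There are 29 marbles that are not grey.
There are 24 marbles that are not green.
The claim requires 29 − 24 = 5 ≥ 6, which does not hold.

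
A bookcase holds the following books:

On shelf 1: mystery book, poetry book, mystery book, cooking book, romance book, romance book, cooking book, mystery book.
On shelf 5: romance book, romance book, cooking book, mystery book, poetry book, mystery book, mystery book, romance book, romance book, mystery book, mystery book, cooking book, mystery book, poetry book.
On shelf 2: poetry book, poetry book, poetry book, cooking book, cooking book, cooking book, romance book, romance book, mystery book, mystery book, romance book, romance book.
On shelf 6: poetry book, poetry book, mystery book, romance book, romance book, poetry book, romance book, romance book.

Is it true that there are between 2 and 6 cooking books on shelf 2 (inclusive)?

cooking books on shelf 2: 3.
The claim requires 2 ≤ 3 ≤ 6, which holds.

True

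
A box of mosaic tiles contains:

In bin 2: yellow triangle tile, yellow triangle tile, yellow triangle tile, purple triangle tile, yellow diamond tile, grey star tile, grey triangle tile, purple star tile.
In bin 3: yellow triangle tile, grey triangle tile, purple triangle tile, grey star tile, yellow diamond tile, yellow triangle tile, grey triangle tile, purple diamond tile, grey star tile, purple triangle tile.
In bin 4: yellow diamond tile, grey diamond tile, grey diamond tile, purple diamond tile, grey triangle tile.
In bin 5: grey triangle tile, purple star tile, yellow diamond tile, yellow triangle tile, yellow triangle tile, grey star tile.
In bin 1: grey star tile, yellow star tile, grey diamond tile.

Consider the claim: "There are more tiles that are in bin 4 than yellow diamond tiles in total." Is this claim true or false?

|tiles in bin 4| = 5.
|yellow diamond tiles| = 4.
The claim requires 5 > 4, which holds.

True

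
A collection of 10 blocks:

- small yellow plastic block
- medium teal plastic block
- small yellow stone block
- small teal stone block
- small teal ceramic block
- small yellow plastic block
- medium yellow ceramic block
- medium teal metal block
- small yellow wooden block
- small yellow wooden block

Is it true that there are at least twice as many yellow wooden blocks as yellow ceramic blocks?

|yellow wooden blocks| = 2.
|yellow ceramic blocks| = 1.
The claim requires 2 ≥ 2 × 1 = 2, which holds.

True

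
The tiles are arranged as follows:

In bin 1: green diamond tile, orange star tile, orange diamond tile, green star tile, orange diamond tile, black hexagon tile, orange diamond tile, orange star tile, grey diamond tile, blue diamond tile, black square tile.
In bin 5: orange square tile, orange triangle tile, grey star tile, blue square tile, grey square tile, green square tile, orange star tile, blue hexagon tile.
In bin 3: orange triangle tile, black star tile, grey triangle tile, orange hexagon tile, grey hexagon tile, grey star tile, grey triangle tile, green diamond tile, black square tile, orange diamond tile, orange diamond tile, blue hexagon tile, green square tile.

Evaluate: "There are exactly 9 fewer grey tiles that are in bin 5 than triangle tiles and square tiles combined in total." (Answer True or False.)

True

grey tiles in bin 5: 2.
triangle tiles: 4; square tiles: 7; combined: 4 + 7 = 11.
The claim requires 11 − 2 (= 9) to equal 9, which holds.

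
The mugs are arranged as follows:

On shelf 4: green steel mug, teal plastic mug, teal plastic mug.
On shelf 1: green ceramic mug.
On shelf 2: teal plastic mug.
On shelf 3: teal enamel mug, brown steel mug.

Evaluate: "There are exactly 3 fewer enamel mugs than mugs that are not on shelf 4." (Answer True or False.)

There is 1 enamel mug.
There are 4 mugs that are not on shelf 4.
The claim requires 4 − 1 (= 3) to equal 3, which holds.

True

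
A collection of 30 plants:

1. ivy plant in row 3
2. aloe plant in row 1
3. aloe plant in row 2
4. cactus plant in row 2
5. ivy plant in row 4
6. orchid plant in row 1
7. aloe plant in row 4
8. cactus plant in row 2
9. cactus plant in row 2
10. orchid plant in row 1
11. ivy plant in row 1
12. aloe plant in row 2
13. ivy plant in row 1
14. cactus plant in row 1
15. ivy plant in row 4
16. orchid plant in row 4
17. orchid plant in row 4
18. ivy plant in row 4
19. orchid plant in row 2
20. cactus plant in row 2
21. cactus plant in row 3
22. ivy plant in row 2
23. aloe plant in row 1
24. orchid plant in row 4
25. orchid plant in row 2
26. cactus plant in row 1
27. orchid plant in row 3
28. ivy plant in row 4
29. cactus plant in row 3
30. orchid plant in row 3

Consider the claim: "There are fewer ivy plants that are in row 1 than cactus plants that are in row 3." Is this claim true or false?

ivy plants in row 1: 2.
cactus plants in row 3: 2.
The claim requires 2 < 2, which does not hold.

False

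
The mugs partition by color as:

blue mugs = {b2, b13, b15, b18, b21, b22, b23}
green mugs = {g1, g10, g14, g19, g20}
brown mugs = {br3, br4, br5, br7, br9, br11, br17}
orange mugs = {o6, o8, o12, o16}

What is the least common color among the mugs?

Counts by color: blue 7, brown 7, green 5, orange 4.
The minimum is 4, held uniquely by orange.

orange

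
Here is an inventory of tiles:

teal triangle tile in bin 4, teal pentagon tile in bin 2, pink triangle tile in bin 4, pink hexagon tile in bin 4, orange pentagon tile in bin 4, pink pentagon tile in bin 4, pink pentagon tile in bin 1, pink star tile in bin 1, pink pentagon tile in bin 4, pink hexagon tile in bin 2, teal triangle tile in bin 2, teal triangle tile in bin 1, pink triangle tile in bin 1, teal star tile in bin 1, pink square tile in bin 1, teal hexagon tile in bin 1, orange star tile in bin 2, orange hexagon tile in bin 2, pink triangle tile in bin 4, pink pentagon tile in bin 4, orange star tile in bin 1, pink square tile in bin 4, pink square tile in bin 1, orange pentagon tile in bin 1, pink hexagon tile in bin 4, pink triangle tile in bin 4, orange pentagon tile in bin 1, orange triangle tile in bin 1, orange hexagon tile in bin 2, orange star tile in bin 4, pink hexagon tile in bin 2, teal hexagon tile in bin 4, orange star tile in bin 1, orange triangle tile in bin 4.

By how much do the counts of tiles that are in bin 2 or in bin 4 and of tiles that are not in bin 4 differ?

tiles in bin 2 or in bin 4: 21. tiles that are not in bin 4: 20.
|21 − 20| = 21 − 20 = 1.

1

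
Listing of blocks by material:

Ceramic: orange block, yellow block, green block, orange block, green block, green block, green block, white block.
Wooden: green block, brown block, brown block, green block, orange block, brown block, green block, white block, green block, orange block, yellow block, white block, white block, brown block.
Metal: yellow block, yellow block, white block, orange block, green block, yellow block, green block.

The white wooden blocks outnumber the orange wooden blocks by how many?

white wooden blocks: 3.
orange wooden blocks: 2.
3 − 2 = 1.

1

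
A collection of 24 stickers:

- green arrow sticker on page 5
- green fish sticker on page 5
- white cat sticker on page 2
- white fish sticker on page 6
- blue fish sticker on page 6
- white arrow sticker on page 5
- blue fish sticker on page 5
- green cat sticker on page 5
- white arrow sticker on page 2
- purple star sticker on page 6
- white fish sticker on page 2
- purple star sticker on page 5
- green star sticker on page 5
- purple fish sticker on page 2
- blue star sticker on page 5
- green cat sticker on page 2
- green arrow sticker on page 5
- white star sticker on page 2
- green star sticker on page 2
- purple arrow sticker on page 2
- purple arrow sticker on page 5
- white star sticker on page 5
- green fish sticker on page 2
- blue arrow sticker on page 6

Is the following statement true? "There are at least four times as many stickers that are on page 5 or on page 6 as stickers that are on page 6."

There are 15 stickers on page 5 or on page 6.
There are 4 stickers on page 6.
The claim requires 15 ≥ 4 × 4 = 16, which does not hold.

False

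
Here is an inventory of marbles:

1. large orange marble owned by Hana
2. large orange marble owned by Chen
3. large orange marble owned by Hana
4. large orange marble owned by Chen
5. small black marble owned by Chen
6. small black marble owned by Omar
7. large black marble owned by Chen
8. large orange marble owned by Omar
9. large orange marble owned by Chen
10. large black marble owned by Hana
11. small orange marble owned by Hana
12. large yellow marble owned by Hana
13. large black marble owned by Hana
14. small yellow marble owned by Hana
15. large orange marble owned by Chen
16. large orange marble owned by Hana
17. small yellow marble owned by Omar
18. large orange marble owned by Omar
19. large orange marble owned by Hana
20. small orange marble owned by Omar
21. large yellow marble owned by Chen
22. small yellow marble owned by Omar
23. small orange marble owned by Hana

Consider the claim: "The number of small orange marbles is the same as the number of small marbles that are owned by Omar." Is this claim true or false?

small orange marbles: 3.
small marbles owned by Omar: 4.
The claim requires 3 = 4, which does not hold.

False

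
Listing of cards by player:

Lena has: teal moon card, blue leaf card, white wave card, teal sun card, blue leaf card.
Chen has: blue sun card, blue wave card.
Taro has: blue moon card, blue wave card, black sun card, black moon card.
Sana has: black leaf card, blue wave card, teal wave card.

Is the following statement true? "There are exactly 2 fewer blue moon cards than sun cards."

|blue moon cards| = 1.
|sun cards| = 3.
The claim requires 3 − 1 (= 2) to equal 2, which holds.

True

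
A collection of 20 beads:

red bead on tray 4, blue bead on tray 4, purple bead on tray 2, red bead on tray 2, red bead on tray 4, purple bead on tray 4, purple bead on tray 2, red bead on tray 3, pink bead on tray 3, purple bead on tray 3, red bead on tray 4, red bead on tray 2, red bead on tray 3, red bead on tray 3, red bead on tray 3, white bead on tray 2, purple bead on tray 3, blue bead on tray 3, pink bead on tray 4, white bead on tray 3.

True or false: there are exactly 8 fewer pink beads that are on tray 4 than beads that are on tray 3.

True

pink beads on tray 4: 1.
beads on tray 3: 9.
The claim requires 9 − 1 (= 8) to equal 8, which holds.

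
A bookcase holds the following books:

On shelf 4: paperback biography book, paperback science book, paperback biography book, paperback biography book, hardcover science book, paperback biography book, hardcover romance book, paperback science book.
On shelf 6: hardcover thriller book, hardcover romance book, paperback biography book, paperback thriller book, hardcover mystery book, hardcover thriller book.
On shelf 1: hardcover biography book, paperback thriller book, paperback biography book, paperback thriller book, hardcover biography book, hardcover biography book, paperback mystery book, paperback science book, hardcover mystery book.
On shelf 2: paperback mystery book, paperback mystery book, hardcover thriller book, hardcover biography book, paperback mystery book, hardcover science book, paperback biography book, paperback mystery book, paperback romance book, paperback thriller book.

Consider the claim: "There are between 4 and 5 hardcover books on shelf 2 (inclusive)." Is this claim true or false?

False

|hardcover books on shelf 2| = 3.
The claim requires 4 ≤ 3 ≤ 5, which does not hold.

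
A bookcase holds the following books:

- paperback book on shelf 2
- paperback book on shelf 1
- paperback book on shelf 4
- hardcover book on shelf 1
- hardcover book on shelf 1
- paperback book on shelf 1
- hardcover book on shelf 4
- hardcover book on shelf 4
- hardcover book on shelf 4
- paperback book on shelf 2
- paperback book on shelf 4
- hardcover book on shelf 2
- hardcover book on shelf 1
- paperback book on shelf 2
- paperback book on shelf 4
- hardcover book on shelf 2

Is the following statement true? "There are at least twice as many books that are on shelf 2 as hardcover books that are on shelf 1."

books on shelf 2: 5.
hardcover books on shelf 1: 3.
The claim requires 5 ≥ 2 × 3 = 6, which does not hold.

False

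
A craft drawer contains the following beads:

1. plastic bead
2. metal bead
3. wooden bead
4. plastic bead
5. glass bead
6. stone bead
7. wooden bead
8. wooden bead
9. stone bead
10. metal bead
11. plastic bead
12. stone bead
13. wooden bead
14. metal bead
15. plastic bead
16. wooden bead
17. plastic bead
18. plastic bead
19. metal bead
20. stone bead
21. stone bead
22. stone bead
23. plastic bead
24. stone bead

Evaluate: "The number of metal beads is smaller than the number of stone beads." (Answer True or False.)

True

|metal beads| = 4.
|stone beads| = 7.
The claim requires 4 < 7, which holds.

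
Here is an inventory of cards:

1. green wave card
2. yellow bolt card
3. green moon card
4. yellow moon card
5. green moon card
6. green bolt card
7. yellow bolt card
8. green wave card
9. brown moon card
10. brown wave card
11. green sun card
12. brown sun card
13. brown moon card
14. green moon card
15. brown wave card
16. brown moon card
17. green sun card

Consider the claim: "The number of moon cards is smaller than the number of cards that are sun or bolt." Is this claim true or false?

False

moon cards: 7.
cards that are sun or bolt: 6.
The claim requires 7 < 6, which does not hold.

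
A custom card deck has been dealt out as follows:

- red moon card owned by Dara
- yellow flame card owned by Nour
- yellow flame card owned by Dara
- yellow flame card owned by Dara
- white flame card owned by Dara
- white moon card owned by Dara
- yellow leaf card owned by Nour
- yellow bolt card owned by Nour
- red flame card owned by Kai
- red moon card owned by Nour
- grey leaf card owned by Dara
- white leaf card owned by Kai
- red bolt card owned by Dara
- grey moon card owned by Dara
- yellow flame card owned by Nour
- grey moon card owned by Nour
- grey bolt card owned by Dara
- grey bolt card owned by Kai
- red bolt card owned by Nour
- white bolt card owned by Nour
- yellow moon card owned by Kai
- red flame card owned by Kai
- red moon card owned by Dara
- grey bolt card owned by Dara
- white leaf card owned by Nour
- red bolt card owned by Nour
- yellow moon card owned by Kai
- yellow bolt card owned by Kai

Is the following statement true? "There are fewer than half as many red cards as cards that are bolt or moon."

True

|red cards| = 8.
|cards that are bolt or moon| = 17.
The claim requires 2 × 8 = 16 < 17, which holds.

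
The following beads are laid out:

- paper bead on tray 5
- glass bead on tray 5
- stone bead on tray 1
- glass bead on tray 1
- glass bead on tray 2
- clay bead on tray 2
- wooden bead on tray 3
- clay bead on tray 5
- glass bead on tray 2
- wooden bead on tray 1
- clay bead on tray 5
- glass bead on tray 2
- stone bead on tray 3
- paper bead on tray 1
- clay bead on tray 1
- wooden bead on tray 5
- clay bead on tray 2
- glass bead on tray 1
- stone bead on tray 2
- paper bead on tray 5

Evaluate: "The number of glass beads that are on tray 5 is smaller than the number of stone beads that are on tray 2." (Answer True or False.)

glass beads on tray 5: 1.
stone beads on tray 2: 1.
The claim requires 1 < 1, which does not hold.

False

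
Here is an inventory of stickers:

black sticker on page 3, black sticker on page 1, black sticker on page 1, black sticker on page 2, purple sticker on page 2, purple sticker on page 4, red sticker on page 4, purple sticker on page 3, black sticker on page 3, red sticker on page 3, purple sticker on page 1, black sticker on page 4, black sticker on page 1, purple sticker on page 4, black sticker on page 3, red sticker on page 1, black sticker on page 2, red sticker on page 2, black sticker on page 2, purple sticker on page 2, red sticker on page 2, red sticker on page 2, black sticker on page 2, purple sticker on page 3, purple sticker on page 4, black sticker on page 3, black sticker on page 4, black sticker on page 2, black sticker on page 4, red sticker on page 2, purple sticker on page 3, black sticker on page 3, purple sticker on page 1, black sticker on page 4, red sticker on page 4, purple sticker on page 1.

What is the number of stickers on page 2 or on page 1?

on page 1: 7; on page 2: 11; together 7 + 11 = 18.

18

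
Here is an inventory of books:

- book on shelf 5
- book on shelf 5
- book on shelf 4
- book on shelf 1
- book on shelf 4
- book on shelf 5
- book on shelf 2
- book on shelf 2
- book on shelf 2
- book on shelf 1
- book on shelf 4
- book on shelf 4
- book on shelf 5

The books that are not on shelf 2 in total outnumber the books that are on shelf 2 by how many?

7

books that are not on shelf 2: 10.
books on shelf 2: 3.
10 − 3 = 7.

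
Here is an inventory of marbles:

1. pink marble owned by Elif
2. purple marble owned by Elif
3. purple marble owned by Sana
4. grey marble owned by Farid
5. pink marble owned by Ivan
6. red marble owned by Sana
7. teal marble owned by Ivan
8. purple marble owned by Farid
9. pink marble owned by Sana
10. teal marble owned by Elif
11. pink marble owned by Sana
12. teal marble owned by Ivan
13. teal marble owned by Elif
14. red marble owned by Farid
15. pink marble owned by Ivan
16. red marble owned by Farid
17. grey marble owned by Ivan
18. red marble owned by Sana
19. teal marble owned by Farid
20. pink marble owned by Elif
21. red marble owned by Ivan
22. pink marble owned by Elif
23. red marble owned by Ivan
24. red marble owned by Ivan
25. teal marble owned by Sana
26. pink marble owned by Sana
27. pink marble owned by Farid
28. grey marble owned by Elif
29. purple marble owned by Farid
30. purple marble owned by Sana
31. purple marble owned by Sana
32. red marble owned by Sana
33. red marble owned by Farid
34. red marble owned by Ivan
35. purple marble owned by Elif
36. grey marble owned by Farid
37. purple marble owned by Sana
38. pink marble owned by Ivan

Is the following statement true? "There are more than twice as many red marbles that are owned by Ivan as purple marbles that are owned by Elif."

Count of red marbles owned by Ivan: 4.
Count of purple marbles owned by Elif: 2.
The claim requires 4 > 2 × 2 = 4, which does not hold.

False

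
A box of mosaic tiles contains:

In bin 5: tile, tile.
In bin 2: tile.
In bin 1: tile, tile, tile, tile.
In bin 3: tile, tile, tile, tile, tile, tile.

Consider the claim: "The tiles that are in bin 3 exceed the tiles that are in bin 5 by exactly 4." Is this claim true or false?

There are 6 tiles in bin 3.
There are 2 tiles in bin 5.
The claim requires 6 − 2 (= 4) to equal 4, which holds.

True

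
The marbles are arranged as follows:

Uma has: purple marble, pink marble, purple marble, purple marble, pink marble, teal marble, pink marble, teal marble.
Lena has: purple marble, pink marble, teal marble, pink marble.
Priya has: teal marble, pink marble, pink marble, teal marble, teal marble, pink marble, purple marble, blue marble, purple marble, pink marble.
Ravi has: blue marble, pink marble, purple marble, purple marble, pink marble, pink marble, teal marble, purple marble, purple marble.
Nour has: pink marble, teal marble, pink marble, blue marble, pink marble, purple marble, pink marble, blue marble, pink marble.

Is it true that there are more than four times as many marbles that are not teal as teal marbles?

|marbles that are not teal| = 32.
|teal marbles| = 8.
The claim requires 32 > 4 × 8 = 32, which does not hold.

False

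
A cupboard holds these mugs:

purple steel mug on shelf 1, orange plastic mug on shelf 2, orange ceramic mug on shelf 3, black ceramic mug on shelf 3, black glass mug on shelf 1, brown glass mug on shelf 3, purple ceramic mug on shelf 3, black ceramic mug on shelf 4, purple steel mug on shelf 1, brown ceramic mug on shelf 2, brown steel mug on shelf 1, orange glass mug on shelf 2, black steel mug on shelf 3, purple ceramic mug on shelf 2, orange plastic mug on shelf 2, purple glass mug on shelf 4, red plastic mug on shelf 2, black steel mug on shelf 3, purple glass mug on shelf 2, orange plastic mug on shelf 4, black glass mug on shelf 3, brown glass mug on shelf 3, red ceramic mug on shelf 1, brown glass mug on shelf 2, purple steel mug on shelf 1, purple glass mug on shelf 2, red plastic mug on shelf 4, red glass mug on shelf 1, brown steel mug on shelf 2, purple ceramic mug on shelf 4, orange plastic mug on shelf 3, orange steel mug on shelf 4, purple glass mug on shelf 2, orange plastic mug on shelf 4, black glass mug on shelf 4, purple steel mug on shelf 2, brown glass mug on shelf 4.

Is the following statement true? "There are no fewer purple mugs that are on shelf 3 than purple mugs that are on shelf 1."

purple mugs on shelf 3: 1.
purple mugs on shelf 1: 3.
The claim requires 1 ≥ 3, which does not hold.

False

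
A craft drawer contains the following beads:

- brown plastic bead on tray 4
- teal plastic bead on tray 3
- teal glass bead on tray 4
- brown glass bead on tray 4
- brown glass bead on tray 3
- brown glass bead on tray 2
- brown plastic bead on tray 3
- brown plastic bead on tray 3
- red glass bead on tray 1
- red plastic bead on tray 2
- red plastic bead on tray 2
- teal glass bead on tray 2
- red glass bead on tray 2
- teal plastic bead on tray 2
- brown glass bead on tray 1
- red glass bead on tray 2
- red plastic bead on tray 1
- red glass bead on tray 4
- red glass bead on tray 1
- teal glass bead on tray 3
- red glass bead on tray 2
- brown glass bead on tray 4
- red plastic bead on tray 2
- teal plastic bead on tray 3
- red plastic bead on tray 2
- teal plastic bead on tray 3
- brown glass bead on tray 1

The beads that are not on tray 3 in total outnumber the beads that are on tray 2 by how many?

beads that are not on tray 3: 20.
beads on tray 2: 10.
20 − 10 = 10.

10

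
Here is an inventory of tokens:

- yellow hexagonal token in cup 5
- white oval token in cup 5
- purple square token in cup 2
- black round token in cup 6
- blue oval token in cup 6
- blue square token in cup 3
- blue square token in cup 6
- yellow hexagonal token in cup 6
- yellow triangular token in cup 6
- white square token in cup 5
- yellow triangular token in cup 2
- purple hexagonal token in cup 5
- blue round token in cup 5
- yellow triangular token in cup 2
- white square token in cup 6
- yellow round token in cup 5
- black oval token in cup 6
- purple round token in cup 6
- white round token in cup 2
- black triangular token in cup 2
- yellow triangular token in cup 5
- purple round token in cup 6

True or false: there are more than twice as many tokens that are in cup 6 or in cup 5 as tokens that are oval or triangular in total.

|tokens in cup 6 or in cup 5| = 16.
|tokens that are oval or triangular| = 8.
The claim requires 16 > 2 × 8 = 16, which does not hold.

False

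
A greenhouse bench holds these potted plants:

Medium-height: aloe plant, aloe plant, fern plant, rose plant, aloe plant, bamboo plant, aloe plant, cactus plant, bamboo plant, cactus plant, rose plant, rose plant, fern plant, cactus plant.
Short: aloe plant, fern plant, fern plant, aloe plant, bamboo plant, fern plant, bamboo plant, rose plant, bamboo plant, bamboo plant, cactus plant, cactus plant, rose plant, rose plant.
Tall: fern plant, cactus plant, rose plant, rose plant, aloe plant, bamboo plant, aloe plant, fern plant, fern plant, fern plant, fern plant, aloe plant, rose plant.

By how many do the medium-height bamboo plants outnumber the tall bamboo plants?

1

medium-height bamboo plants: 2.
tall bamboo plants: 1.
2 − 1 = 1.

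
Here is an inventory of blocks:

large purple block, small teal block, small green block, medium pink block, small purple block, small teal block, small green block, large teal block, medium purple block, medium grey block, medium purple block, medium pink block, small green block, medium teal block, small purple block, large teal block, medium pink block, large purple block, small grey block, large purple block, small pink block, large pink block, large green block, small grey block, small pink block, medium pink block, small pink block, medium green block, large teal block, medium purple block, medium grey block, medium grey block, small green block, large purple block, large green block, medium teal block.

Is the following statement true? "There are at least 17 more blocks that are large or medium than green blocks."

False

|blocks that are large or medium| = 23.
|green blocks| = 7.
The claim requires 23 − 7 = 16 ≥ 17, which does not hold.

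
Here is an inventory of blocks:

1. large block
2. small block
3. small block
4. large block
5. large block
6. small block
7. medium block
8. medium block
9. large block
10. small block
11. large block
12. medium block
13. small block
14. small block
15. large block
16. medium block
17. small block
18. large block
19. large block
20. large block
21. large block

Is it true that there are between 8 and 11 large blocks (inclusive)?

There are 10 large blocks.
The claim requires 8 ≤ 10 ≤ 11, which holds.

True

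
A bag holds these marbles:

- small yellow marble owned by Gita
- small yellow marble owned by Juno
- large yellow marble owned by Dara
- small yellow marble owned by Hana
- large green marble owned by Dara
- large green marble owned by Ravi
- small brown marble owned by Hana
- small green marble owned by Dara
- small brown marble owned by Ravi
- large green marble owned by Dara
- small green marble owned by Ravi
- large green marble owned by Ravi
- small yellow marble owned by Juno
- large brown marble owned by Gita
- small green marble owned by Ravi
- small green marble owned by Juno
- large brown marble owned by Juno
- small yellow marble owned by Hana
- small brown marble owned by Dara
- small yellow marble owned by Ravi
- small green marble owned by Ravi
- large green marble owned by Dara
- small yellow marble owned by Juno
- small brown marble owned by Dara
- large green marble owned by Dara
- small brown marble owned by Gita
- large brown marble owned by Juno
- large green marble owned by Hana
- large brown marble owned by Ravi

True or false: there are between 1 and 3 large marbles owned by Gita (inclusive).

large marbles owned by Gita: 1.
The claim requires 1 ≤ 1 ≤ 3, which holds.

True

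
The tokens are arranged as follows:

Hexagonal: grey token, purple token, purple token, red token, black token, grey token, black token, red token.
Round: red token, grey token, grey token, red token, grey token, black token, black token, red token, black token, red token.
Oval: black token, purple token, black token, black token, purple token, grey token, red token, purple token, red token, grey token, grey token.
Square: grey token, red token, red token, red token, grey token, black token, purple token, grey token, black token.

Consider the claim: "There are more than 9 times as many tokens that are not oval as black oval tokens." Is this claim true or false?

There are 27 tokens that are not oval.
There are 3 black oval tokens.
The claim requires 27 > 9 × 3 = 27, which does not hold.

False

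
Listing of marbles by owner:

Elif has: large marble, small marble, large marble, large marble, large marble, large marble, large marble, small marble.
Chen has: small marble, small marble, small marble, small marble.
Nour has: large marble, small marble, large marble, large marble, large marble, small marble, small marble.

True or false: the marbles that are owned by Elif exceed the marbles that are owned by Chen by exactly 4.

True

|marbles owned by Elif| = 8.
|marbles owned by Chen| = 4.
The claim requires 8 − 4 (= 4) to equal 4, which holds.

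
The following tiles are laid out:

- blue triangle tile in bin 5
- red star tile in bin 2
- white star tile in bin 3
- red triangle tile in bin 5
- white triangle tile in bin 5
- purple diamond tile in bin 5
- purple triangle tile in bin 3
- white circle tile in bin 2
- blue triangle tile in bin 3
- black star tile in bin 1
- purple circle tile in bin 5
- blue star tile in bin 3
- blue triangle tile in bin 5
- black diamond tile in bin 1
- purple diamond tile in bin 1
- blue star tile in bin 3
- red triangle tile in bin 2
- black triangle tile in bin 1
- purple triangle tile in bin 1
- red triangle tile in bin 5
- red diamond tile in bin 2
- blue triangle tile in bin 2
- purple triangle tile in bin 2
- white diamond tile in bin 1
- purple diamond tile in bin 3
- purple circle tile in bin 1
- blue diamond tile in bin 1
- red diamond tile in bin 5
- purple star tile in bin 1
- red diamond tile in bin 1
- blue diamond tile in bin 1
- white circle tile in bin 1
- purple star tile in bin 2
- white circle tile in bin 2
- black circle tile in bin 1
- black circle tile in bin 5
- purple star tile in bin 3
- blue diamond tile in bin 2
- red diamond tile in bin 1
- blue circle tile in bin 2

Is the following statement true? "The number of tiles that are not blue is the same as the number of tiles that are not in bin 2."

tiles that are not blue: 30.
tiles that are not in bin 2: 30.
The claim requires 30 = 30, which holds.

True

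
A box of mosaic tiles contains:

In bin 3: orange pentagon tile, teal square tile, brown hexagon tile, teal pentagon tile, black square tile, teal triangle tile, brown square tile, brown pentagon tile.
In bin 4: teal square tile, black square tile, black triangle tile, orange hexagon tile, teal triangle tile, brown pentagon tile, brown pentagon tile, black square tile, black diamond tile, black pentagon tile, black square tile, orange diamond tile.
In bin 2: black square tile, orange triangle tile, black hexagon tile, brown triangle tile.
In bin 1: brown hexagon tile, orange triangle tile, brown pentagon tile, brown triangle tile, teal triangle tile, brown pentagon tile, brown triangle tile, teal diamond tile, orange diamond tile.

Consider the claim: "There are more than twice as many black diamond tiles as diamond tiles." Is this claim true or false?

False

black diamond tiles: 1.
diamond tiles: 4.
The claim requires 1 > 2 × 4 = 8, which does not hold.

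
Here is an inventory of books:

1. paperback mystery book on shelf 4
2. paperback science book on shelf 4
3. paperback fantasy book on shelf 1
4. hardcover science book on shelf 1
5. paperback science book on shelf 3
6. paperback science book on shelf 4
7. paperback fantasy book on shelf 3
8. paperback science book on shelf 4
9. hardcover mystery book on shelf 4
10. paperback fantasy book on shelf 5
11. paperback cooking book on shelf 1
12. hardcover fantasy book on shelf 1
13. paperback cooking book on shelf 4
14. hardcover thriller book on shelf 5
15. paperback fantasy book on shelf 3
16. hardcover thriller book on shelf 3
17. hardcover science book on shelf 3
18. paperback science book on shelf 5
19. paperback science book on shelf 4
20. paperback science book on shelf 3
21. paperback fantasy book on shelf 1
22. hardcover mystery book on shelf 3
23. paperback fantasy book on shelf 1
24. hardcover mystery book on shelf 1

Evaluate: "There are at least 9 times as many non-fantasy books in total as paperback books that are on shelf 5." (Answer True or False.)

False

non-fantasy books: 17.
paperback books on shelf 5: 2.
The claim requires 17 ≥ 9 × 2 = 18, which does not hold.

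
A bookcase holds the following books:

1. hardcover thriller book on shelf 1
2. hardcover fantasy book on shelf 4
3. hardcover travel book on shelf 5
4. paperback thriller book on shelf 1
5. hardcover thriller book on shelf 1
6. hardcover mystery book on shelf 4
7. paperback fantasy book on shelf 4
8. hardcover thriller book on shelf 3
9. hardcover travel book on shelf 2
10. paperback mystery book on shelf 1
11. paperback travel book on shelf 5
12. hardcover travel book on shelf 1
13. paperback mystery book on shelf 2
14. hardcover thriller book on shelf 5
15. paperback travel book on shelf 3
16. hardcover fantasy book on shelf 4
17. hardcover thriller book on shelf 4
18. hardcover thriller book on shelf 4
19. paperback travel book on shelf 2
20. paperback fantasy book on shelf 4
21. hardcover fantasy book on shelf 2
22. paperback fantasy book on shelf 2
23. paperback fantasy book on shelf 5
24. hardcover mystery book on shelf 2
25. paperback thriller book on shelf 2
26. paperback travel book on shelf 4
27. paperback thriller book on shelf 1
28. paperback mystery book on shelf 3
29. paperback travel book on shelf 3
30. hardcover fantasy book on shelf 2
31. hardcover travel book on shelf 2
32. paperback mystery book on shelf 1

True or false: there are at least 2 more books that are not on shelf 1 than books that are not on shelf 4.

False

|books that are not on shelf 1| = 25.
|books that are not on shelf 4| = 24.
The claim requires 25 − 24 = 1 ≥ 2, which does not hold.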